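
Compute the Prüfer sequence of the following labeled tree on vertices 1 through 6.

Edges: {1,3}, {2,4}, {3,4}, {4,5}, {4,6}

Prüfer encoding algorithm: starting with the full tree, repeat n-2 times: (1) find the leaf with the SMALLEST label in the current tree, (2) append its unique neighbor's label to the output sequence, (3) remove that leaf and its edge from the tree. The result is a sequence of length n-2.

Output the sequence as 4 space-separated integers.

Answer: 3 4 4 4

Derivation:
Step 1: leaves = {1,2,5,6}. Remove smallest leaf 1, emit neighbor 3.
Step 2: leaves = {2,3,5,6}. Remove smallest leaf 2, emit neighbor 4.
Step 3: leaves = {3,5,6}. Remove smallest leaf 3, emit neighbor 4.
Step 4: leaves = {5,6}. Remove smallest leaf 5, emit neighbor 4.
Done: 2 vertices remain (4, 6). Sequence = [3 4 4 4]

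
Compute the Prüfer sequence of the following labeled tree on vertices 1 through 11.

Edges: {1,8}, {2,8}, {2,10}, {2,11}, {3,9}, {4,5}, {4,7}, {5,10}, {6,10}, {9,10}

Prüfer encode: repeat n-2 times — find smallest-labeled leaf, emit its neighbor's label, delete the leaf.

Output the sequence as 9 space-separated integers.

Step 1: leaves = {1,3,6,7,11}. Remove smallest leaf 1, emit neighbor 8.
Step 2: leaves = {3,6,7,8,11}. Remove smallest leaf 3, emit neighbor 9.
Step 3: leaves = {6,7,8,9,11}. Remove smallest leaf 6, emit neighbor 10.
Step 4: leaves = {7,8,9,11}. Remove smallest leaf 7, emit neighbor 4.
Step 5: leaves = {4,8,9,11}. Remove smallest leaf 4, emit neighbor 5.
Step 6: leaves = {5,8,9,11}. Remove smallest leaf 5, emit neighbor 10.
Step 7: leaves = {8,9,11}. Remove smallest leaf 8, emit neighbor 2.
Step 8: leaves = {9,11}. Remove smallest leaf 9, emit neighbor 10.
Step 9: leaves = {10,11}. Remove smallest leaf 10, emit neighbor 2.
Done: 2 vertices remain (2, 11). Sequence = [8 9 10 4 5 10 2 10 2]

Answer: 8 9 10 4 5 10 2 10 2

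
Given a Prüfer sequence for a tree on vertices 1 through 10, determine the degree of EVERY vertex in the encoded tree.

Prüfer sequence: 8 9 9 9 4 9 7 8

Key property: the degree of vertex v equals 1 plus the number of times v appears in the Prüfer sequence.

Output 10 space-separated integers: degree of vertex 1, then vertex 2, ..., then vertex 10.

Answer: 1 1 1 2 1 1 2 3 5 1

Derivation:
p_1 = 8: count[8] becomes 1
p_2 = 9: count[9] becomes 1
p_3 = 9: count[9] becomes 2
p_4 = 9: count[9] becomes 3
p_5 = 4: count[4] becomes 1
p_6 = 9: count[9] becomes 4
p_7 = 7: count[7] becomes 1
p_8 = 8: count[8] becomes 2
Degrees (1 + count): deg[1]=1+0=1, deg[2]=1+0=1, deg[3]=1+0=1, deg[4]=1+1=2, deg[5]=1+0=1, deg[6]=1+0=1, deg[7]=1+1=2, deg[8]=1+2=3, deg[9]=1+4=5, deg[10]=1+0=1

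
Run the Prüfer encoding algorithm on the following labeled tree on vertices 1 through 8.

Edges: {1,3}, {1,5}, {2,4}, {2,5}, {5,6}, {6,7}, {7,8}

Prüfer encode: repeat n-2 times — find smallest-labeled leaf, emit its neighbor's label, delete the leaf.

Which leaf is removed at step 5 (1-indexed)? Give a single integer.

Answer: 5

Derivation:
Step 1: current leaves = {3,4,8}. Remove leaf 3 (neighbor: 1).
Step 2: current leaves = {1,4,8}. Remove leaf 1 (neighbor: 5).
Step 3: current leaves = {4,8}. Remove leaf 4 (neighbor: 2).
Step 4: current leaves = {2,8}. Remove leaf 2 (neighbor: 5).
Step 5: current leaves = {5,8}. Remove leaf 5 (neighbor: 6).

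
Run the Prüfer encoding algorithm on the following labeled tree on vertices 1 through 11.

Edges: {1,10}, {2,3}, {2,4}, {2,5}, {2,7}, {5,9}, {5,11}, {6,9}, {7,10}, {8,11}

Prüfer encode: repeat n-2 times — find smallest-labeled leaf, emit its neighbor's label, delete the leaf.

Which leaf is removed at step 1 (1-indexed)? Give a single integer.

Answer: 1

Derivation:
Step 1: current leaves = {1,3,4,6,8}. Remove leaf 1 (neighbor: 10).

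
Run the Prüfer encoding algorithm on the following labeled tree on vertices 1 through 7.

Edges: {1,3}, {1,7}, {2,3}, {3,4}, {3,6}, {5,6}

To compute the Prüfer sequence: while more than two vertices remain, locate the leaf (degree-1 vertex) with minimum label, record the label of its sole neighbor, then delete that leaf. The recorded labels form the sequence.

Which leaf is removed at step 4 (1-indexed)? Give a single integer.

Answer: 6

Derivation:
Step 1: current leaves = {2,4,5,7}. Remove leaf 2 (neighbor: 3).
Step 2: current leaves = {4,5,7}. Remove leaf 4 (neighbor: 3).
Step 3: current leaves = {5,7}. Remove leaf 5 (neighbor: 6).
Step 4: current leaves = {6,7}. Remove leaf 6 (neighbor: 3).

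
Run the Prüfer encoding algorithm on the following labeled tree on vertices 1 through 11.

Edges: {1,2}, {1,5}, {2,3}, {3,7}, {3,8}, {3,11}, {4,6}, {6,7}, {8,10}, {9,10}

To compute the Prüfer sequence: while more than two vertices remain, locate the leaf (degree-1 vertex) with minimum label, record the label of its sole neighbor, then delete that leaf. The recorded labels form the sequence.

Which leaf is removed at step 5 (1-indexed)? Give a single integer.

Answer: 6

Derivation:
Step 1: current leaves = {4,5,9,11}. Remove leaf 4 (neighbor: 6).
Step 2: current leaves = {5,6,9,11}. Remove leaf 5 (neighbor: 1).
Step 3: current leaves = {1,6,9,11}. Remove leaf 1 (neighbor: 2).
Step 4: current leaves = {2,6,9,11}. Remove leaf 2 (neighbor: 3).
Step 5: current leaves = {6,9,11}. Remove leaf 6 (neighbor: 7).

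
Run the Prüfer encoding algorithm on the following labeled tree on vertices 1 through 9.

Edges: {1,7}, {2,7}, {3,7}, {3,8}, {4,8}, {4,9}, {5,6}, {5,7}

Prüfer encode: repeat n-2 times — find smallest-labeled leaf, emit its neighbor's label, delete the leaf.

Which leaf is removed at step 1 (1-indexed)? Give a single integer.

Answer: 1

Derivation:
Step 1: current leaves = {1,2,6,9}. Remove leaf 1 (neighbor: 7).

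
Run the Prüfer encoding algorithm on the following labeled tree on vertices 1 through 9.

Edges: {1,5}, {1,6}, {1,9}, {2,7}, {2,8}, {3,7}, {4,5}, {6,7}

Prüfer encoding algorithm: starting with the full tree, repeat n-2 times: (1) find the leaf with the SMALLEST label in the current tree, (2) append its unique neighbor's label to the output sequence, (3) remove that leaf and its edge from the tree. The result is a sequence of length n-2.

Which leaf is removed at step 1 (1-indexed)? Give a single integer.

Answer: 3

Derivation:
Step 1: current leaves = {3,4,8,9}. Remove leaf 3 (neighbor: 7).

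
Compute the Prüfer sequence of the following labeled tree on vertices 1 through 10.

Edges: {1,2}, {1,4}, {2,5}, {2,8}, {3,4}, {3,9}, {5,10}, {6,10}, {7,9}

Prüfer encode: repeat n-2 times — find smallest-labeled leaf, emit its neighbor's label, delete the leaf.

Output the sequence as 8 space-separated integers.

Step 1: leaves = {6,7,8}. Remove smallest leaf 6, emit neighbor 10.
Step 2: leaves = {7,8,10}. Remove smallest leaf 7, emit neighbor 9.
Step 3: leaves = {8,9,10}. Remove smallest leaf 8, emit neighbor 2.
Step 4: leaves = {9,10}. Remove smallest leaf 9, emit neighbor 3.
Step 5: leaves = {3,10}. Remove smallest leaf 3, emit neighbor 4.
Step 6: leaves = {4,10}. Remove smallest leaf 4, emit neighbor 1.
Step 7: leaves = {1,10}. Remove smallest leaf 1, emit neighbor 2.
Step 8: leaves = {2,10}. Remove smallest leaf 2, emit neighbor 5.
Done: 2 vertices remain (5, 10). Sequence = [10 9 2 3 4 1 2 5]

Answer: 10 9 2 3 4 1 2 5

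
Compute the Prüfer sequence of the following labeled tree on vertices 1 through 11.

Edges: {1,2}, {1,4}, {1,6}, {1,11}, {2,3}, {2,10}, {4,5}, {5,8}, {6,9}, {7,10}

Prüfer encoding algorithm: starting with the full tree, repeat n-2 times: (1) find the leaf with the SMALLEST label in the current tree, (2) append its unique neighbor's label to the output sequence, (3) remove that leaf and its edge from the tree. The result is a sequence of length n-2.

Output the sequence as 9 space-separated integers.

Step 1: leaves = {3,7,8,9,11}. Remove smallest leaf 3, emit neighbor 2.
Step 2: leaves = {7,8,9,11}. Remove smallest leaf 7, emit neighbor 10.
Step 3: leaves = {8,9,10,11}. Remove smallest leaf 8, emit neighbor 5.
Step 4: leaves = {5,9,10,11}. Remove smallest leaf 5, emit neighbor 4.
Step 5: leaves = {4,9,10,11}. Remove smallest leaf 4, emit neighbor 1.
Step 6: leaves = {9,10,11}. Remove smallest leaf 9, emit neighbor 6.
Step 7: leaves = {6,10,11}. Remove smallest leaf 6, emit neighbor 1.
Step 8: leaves = {10,11}. Remove smallest leaf 10, emit neighbor 2.
Step 9: leaves = {2,11}. Remove smallest leaf 2, emit neighbor 1.
Done: 2 vertices remain (1, 11). Sequence = [2 10 5 4 1 6 1 2 1]

Answer: 2 10 5 4 1 6 1 2 1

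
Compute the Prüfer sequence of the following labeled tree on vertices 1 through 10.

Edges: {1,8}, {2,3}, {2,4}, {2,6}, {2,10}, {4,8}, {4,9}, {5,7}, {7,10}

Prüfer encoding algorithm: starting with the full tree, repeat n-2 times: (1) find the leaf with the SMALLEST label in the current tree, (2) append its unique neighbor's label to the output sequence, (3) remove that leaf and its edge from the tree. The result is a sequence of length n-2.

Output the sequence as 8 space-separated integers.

Answer: 8 2 7 2 10 4 4 2

Derivation:
Step 1: leaves = {1,3,5,6,9}. Remove smallest leaf 1, emit neighbor 8.
Step 2: leaves = {3,5,6,8,9}. Remove smallest leaf 3, emit neighbor 2.
Step 3: leaves = {5,6,8,9}. Remove smallest leaf 5, emit neighbor 7.
Step 4: leaves = {6,7,8,9}. Remove smallest leaf 6, emit neighbor 2.
Step 5: leaves = {7,8,9}. Remove smallest leaf 7, emit neighbor 10.
Step 6: leaves = {8,9,10}. Remove smallest leaf 8, emit neighbor 4.
Step 7: leaves = {9,10}. Remove smallest leaf 9, emit neighbor 4.
Step 8: leaves = {4,10}. Remove smallest leaf 4, emit neighbor 2.
Done: 2 vertices remain (2, 10). Sequence = [8 2 7 2 10 4 4 2]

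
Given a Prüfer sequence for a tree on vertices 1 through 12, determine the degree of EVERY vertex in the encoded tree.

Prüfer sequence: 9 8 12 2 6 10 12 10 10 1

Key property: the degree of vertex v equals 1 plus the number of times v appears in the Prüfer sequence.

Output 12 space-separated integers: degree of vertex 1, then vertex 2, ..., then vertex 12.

Answer: 2 2 1 1 1 2 1 2 2 4 1 3

Derivation:
p_1 = 9: count[9] becomes 1
p_2 = 8: count[8] becomes 1
p_3 = 12: count[12] becomes 1
p_4 = 2: count[2] becomes 1
p_5 = 6: count[6] becomes 1
p_6 = 10: count[10] becomes 1
p_7 = 12: count[12] becomes 2
p_8 = 10: count[10] becomes 2
p_9 = 10: count[10] becomes 3
p_10 = 1: count[1] becomes 1
Degrees (1 + count): deg[1]=1+1=2, deg[2]=1+1=2, deg[3]=1+0=1, deg[4]=1+0=1, deg[5]=1+0=1, deg[6]=1+1=2, deg[7]=1+0=1, deg[8]=1+1=2, deg[9]=1+1=2, deg[10]=1+3=4, deg[11]=1+0=1, deg[12]=1+2=3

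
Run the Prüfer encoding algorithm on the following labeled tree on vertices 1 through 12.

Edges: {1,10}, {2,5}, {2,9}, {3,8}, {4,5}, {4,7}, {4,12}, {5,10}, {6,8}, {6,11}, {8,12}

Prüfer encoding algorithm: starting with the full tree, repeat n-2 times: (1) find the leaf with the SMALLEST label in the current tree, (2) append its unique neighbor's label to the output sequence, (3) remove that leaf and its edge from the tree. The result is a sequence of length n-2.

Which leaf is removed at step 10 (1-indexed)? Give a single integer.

Step 1: current leaves = {1,3,7,9,11}. Remove leaf 1 (neighbor: 10).
Step 2: current leaves = {3,7,9,10,11}. Remove leaf 3 (neighbor: 8).
Step 3: current leaves = {7,9,10,11}. Remove leaf 7 (neighbor: 4).
Step 4: current leaves = {9,10,11}. Remove leaf 9 (neighbor: 2).
Step 5: current leaves = {2,10,11}. Remove leaf 2 (neighbor: 5).
Step 6: current leaves = {10,11}. Remove leaf 10 (neighbor: 5).
Step 7: current leaves = {5,11}. Remove leaf 5 (neighbor: 4).
Step 8: current leaves = {4,11}. Remove leaf 4 (neighbor: 12).
Step 9: current leaves = {11,12}. Remove leaf 11 (neighbor: 6).
Step 10: current leaves = {6,12}. Remove leaf 6 (neighbor: 8).

Answer: 6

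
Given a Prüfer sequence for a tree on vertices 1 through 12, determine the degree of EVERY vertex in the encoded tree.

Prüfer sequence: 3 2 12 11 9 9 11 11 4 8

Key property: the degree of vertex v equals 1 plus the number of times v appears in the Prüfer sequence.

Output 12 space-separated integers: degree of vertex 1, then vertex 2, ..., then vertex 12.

Answer: 1 2 2 2 1 1 1 2 3 1 4 2

Derivation:
p_1 = 3: count[3] becomes 1
p_2 = 2: count[2] becomes 1
p_3 = 12: count[12] becomes 1
p_4 = 11: count[11] becomes 1
p_5 = 9: count[9] becomes 1
p_6 = 9: count[9] becomes 2
p_7 = 11: count[11] becomes 2
p_8 = 11: count[11] becomes 3
p_9 = 4: count[4] becomes 1
p_10 = 8: count[8] becomes 1
Degrees (1 + count): deg[1]=1+0=1, deg[2]=1+1=2, deg[3]=1+1=2, deg[4]=1+1=2, deg[5]=1+0=1, deg[6]=1+0=1, deg[7]=1+0=1, deg[8]=1+1=2, deg[9]=1+2=3, deg[10]=1+0=1, deg[11]=1+3=4, deg[12]=1+1=2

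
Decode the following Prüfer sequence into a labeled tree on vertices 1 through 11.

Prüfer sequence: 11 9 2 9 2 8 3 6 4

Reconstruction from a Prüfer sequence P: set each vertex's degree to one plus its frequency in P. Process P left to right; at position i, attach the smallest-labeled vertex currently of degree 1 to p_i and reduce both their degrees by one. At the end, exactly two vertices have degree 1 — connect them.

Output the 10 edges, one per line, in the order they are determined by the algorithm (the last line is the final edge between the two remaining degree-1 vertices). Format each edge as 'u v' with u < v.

Answer: 1 11
5 9
2 7
9 10
2 9
2 8
3 8
3 6
4 6
4 11

Derivation:
Initial degrees: {1:1, 2:3, 3:2, 4:2, 5:1, 6:2, 7:1, 8:2, 9:3, 10:1, 11:2}
Step 1: smallest deg-1 vertex = 1, p_1 = 11. Add edge {1,11}. Now deg[1]=0, deg[11]=1.
Step 2: smallest deg-1 vertex = 5, p_2 = 9. Add edge {5,9}. Now deg[5]=0, deg[9]=2.
Step 3: smallest deg-1 vertex = 7, p_3 = 2. Add edge {2,7}. Now deg[7]=0, deg[2]=2.
Step 4: smallest deg-1 vertex = 10, p_4 = 9. Add edge {9,10}. Now deg[10]=0, deg[9]=1.
Step 5: smallest deg-1 vertex = 9, p_5 = 2. Add edge {2,9}. Now deg[9]=0, deg[2]=1.
Step 6: smallest deg-1 vertex = 2, p_6 = 8. Add edge {2,8}. Now deg[2]=0, deg[8]=1.
Step 7: smallest deg-1 vertex = 8, p_7 = 3. Add edge {3,8}. Now deg[8]=0, deg[3]=1.
Step 8: smallest deg-1 vertex = 3, p_8 = 6. Add edge {3,6}. Now deg[3]=0, deg[6]=1.
Step 9: smallest deg-1 vertex = 6, p_9 = 4. Add edge {4,6}. Now deg[6]=0, deg[4]=1.
Final: two remaining deg-1 vertices are 4, 11. Add edge {4,11}.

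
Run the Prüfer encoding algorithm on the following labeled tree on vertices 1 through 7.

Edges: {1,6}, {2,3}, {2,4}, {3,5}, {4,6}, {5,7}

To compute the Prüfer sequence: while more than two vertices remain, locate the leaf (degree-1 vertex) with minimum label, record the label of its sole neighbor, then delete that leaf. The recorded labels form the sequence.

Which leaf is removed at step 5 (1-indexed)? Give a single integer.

Step 1: current leaves = {1,7}. Remove leaf 1 (neighbor: 6).
Step 2: current leaves = {6,7}. Remove leaf 6 (neighbor: 4).
Step 3: current leaves = {4,7}. Remove leaf 4 (neighbor: 2).
Step 4: current leaves = {2,7}. Remove leaf 2 (neighbor: 3).
Step 5: current leaves = {3,7}. Remove leaf 3 (neighbor: 5).

Answer: 3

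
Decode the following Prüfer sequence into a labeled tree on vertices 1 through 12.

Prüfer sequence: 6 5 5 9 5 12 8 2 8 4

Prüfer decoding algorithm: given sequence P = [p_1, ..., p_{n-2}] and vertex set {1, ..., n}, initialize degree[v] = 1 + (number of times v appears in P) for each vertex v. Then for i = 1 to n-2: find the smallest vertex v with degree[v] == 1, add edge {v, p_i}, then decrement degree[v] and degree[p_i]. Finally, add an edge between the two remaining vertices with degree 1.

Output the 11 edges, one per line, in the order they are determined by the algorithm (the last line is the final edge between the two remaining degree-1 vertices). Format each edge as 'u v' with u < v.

Initial degrees: {1:1, 2:2, 3:1, 4:2, 5:4, 6:2, 7:1, 8:3, 9:2, 10:1, 11:1, 12:2}
Step 1: smallest deg-1 vertex = 1, p_1 = 6. Add edge {1,6}. Now deg[1]=0, deg[6]=1.
Step 2: smallest deg-1 vertex = 3, p_2 = 5. Add edge {3,5}. Now deg[3]=0, deg[5]=3.
Step 3: smallest deg-1 vertex = 6, p_3 = 5. Add edge {5,6}. Now deg[6]=0, deg[5]=2.
Step 4: smallest deg-1 vertex = 7, p_4 = 9. Add edge {7,9}. Now deg[7]=0, deg[9]=1.
Step 5: smallest deg-1 vertex = 9, p_5 = 5. Add edge {5,9}. Now deg[9]=0, deg[5]=1.
Step 6: smallest deg-1 vertex = 5, p_6 = 12. Add edge {5,12}. Now deg[5]=0, deg[12]=1.
Step 7: smallest deg-1 vertex = 10, p_7 = 8. Add edge {8,10}. Now deg[10]=0, deg[8]=2.
Step 8: smallest deg-1 vertex = 11, p_8 = 2. Add edge {2,11}. Now deg[11]=0, deg[2]=1.
Step 9: smallest deg-1 vertex = 2, p_9 = 8. Add edge {2,8}. Now deg[2]=0, deg[8]=1.
Step 10: smallest deg-1 vertex = 8, p_10 = 4. Add edge {4,8}. Now deg[8]=0, deg[4]=1.
Final: two remaining deg-1 vertices are 4, 12. Add edge {4,12}.

Answer: 1 6
3 5
5 6
7 9
5 9
5 12
8 10
2 11
2 8
4 8
4 12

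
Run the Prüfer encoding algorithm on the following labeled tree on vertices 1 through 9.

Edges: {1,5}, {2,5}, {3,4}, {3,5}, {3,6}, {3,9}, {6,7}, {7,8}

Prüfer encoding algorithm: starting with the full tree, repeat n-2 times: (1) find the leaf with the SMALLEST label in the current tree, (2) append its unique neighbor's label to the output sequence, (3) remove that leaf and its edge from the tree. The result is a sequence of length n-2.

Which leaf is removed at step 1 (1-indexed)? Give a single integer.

Step 1: current leaves = {1,2,4,8,9}. Remove leaf 1 (neighbor: 5).

Answer: 1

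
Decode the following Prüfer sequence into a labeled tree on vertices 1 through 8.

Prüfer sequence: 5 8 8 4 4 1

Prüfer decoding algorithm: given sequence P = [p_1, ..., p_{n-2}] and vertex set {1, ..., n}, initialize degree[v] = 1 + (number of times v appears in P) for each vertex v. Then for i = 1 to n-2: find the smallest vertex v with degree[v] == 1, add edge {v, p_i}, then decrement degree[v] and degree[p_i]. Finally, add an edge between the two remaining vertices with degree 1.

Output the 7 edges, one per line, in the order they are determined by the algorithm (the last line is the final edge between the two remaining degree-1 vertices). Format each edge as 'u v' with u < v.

Initial degrees: {1:2, 2:1, 3:1, 4:3, 5:2, 6:1, 7:1, 8:3}
Step 1: smallest deg-1 vertex = 2, p_1 = 5. Add edge {2,5}. Now deg[2]=0, deg[5]=1.
Step 2: smallest deg-1 vertex = 3, p_2 = 8. Add edge {3,8}. Now deg[3]=0, deg[8]=2.
Step 3: smallest deg-1 vertex = 5, p_3 = 8. Add edge {5,8}. Now deg[5]=0, deg[8]=1.
Step 4: smallest deg-1 vertex = 6, p_4 = 4. Add edge {4,6}. Now deg[6]=0, deg[4]=2.
Step 5: smallest deg-1 vertex = 7, p_5 = 4. Add edge {4,7}. Now deg[7]=0, deg[4]=1.
Step 6: smallest deg-1 vertex = 4, p_6 = 1. Add edge {1,4}. Now deg[4]=0, deg[1]=1.
Final: two remaining deg-1 vertices are 1, 8. Add edge {1,8}.

Answer: 2 5
3 8
5 8
4 6
4 7
1 4
1 8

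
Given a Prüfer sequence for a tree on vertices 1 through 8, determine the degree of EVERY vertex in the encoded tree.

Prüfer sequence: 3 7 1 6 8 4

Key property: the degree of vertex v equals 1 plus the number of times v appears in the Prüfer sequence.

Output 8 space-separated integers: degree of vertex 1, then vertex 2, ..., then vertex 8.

p_1 = 3: count[3] becomes 1
p_2 = 7: count[7] becomes 1
p_3 = 1: count[1] becomes 1
p_4 = 6: count[6] becomes 1
p_5 = 8: count[8] becomes 1
p_6 = 4: count[4] becomes 1
Degrees (1 + count): deg[1]=1+1=2, deg[2]=1+0=1, deg[3]=1+1=2, deg[4]=1+1=2, deg[5]=1+0=1, deg[6]=1+1=2, deg[7]=1+1=2, deg[8]=1+1=2

Answer: 2 1 2 2 1 2 2 2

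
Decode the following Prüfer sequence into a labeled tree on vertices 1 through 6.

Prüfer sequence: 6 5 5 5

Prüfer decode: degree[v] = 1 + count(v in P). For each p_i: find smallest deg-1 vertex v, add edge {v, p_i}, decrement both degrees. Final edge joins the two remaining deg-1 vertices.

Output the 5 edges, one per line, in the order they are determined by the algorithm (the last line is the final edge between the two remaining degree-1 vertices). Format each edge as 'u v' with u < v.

Answer: 1 6
2 5
3 5
4 5
5 6

Derivation:
Initial degrees: {1:1, 2:1, 3:1, 4:1, 5:4, 6:2}
Step 1: smallest deg-1 vertex = 1, p_1 = 6. Add edge {1,6}. Now deg[1]=0, deg[6]=1.
Step 2: smallest deg-1 vertex = 2, p_2 = 5. Add edge {2,5}. Now deg[2]=0, deg[5]=3.
Step 3: smallest deg-1 vertex = 3, p_3 = 5. Add edge {3,5}. Now deg[3]=0, deg[5]=2.
Step 4: smallest deg-1 vertex = 4, p_4 = 5. Add edge {4,5}. Now deg[4]=0, deg[5]=1.
Final: two remaining deg-1 vertices are 5, 6. Add edge {5,6}.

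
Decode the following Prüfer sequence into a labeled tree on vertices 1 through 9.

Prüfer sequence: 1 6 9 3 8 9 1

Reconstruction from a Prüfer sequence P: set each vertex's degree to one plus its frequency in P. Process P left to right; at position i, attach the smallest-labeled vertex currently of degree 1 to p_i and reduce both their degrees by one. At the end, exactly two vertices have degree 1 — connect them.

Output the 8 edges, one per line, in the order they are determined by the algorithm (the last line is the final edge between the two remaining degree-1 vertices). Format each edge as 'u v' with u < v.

Answer: 1 2
4 6
5 9
3 6
3 8
7 9
1 8
1 9

Derivation:
Initial degrees: {1:3, 2:1, 3:2, 4:1, 5:1, 6:2, 7:1, 8:2, 9:3}
Step 1: smallest deg-1 vertex = 2, p_1 = 1. Add edge {1,2}. Now deg[2]=0, deg[1]=2.
Step 2: smallest deg-1 vertex = 4, p_2 = 6. Add edge {4,6}. Now deg[4]=0, deg[6]=1.
Step 3: smallest deg-1 vertex = 5, p_3 = 9. Add edge {5,9}. Now deg[5]=0, deg[9]=2.
Step 4: smallest deg-1 vertex = 6, p_4 = 3. Add edge {3,6}. Now deg[6]=0, deg[3]=1.
Step 5: smallest deg-1 vertex = 3, p_5 = 8. Add edge {3,8}. Now deg[3]=0, deg[8]=1.
Step 6: smallest deg-1 vertex = 7, p_6 = 9. Add edge {7,9}. Now deg[7]=0, deg[9]=1.
Step 7: smallest deg-1 vertex = 8, p_7 = 1. Add edge {1,8}. Now deg[8]=0, deg[1]=1.
Final: two remaining deg-1 vertices are 1, 9. Add edge {1,9}.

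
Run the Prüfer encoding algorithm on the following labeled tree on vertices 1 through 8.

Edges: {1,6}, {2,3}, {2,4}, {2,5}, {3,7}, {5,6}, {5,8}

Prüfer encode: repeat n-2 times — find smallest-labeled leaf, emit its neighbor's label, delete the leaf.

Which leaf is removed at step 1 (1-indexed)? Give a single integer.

Answer: 1

Derivation:
Step 1: current leaves = {1,4,7,8}. Remove leaf 1 (neighbor: 6).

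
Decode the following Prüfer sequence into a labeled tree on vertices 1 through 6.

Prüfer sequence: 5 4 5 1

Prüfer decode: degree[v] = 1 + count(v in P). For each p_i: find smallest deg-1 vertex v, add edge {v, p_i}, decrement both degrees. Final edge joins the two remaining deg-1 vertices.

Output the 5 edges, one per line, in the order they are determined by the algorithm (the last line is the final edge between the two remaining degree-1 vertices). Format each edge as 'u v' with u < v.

Answer: 2 5
3 4
4 5
1 5
1 6

Derivation:
Initial degrees: {1:2, 2:1, 3:1, 4:2, 5:3, 6:1}
Step 1: smallest deg-1 vertex = 2, p_1 = 5. Add edge {2,5}. Now deg[2]=0, deg[5]=2.
Step 2: smallest deg-1 vertex = 3, p_2 = 4. Add edge {3,4}. Now deg[3]=0, deg[4]=1.
Step 3: smallest deg-1 vertex = 4, p_3 = 5. Add edge {4,5}. Now deg[4]=0, deg[5]=1.
Step 4: smallest deg-1 vertex = 5, p_4 = 1. Add edge {1,5}. Now deg[5]=0, deg[1]=1.
Final: two remaining deg-1 vertices are 1, 6. Add edge {1,6}.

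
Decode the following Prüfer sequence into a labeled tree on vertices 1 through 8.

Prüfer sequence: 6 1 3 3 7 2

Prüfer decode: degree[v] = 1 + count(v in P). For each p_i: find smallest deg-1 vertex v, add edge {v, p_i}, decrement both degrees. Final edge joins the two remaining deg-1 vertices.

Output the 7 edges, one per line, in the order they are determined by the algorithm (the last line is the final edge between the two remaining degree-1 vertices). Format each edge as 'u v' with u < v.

Initial degrees: {1:2, 2:2, 3:3, 4:1, 5:1, 6:2, 7:2, 8:1}
Step 1: smallest deg-1 vertex = 4, p_1 = 6. Add edge {4,6}. Now deg[4]=0, deg[6]=1.
Step 2: smallest deg-1 vertex = 5, p_2 = 1. Add edge {1,5}. Now deg[5]=0, deg[1]=1.
Step 3: smallest deg-1 vertex = 1, p_3 = 3. Add edge {1,3}. Now deg[1]=0, deg[3]=2.
Step 4: smallest deg-1 vertex = 6, p_4 = 3. Add edge {3,6}. Now deg[6]=0, deg[3]=1.
Step 5: smallest deg-1 vertex = 3, p_5 = 7. Add edge {3,7}. Now deg[3]=0, deg[7]=1.
Step 6: smallest deg-1 vertex = 7, p_6 = 2. Add edge {2,7}. Now deg[7]=0, deg[2]=1.
Final: two remaining deg-1 vertices are 2, 8. Add edge {2,8}.

Answer: 4 6
1 5
1 3
3 6
3 7
2 7
2 8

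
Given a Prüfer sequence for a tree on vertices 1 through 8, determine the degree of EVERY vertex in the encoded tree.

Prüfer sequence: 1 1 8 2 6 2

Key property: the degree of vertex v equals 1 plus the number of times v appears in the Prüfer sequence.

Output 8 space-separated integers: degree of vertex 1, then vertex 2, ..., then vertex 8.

p_1 = 1: count[1] becomes 1
p_2 = 1: count[1] becomes 2
p_3 = 8: count[8] becomes 1
p_4 = 2: count[2] becomes 1
p_5 = 6: count[6] becomes 1
p_6 = 2: count[2] becomes 2
Degrees (1 + count): deg[1]=1+2=3, deg[2]=1+2=3, deg[3]=1+0=1, deg[4]=1+0=1, deg[5]=1+0=1, deg[6]=1+1=2, deg[7]=1+0=1, deg[8]=1+1=2

Answer: 3 3 1 1 1 2 1 2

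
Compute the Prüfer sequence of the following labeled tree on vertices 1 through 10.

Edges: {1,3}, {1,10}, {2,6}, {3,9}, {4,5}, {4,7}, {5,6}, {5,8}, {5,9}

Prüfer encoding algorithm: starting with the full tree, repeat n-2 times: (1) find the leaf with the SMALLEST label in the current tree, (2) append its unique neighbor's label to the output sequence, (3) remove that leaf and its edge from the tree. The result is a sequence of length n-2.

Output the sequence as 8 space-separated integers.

Step 1: leaves = {2,7,8,10}. Remove smallest leaf 2, emit neighbor 6.
Step 2: leaves = {6,7,8,10}. Remove smallest leaf 6, emit neighbor 5.
Step 3: leaves = {7,8,10}. Remove smallest leaf 7, emit neighbor 4.
Step 4: leaves = {4,8,10}. Remove smallest leaf 4, emit neighbor 5.
Step 5: leaves = {8,10}. Remove smallest leaf 8, emit neighbor 5.
Step 6: leaves = {5,10}. Remove smallest leaf 5, emit neighbor 9.
Step 7: leaves = {9,10}. Remove smallest leaf 9, emit neighbor 3.
Step 8: leaves = {3,10}. Remove smallest leaf 3, emit neighbor 1.
Done: 2 vertices remain (1, 10). Sequence = [6 5 4 5 5 9 3 1]

Answer: 6 5 4 5 5 9 3 1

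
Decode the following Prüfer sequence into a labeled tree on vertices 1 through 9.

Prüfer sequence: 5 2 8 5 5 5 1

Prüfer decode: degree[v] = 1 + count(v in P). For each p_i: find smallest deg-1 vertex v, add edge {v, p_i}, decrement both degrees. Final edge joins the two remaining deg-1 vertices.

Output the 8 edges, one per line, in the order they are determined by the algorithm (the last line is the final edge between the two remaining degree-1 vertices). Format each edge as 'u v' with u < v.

Initial degrees: {1:2, 2:2, 3:1, 4:1, 5:5, 6:1, 7:1, 8:2, 9:1}
Step 1: smallest deg-1 vertex = 3, p_1 = 5. Add edge {3,5}. Now deg[3]=0, deg[5]=4.
Step 2: smallest deg-1 vertex = 4, p_2 = 2. Add edge {2,4}. Now deg[4]=0, deg[2]=1.
Step 3: smallest deg-1 vertex = 2, p_3 = 8. Add edge {2,8}. Now deg[2]=0, deg[8]=1.
Step 4: smallest deg-1 vertex = 6, p_4 = 5. Add edge {5,6}. Now deg[6]=0, deg[5]=3.
Step 5: smallest deg-1 vertex = 7, p_5 = 5. Add edge {5,7}. Now deg[7]=0, deg[5]=2.
Step 6: smallest deg-1 vertex = 8, p_6 = 5. Add edge {5,8}. Now deg[8]=0, deg[5]=1.
Step 7: smallest deg-1 vertex = 5, p_7 = 1. Add edge {1,5}. Now deg[5]=0, deg[1]=1.
Final: two remaining deg-1 vertices are 1, 9. Add edge {1,9}.

Answer: 3 5
2 4
2 8
5 6
5 7
5 8
1 5
1 9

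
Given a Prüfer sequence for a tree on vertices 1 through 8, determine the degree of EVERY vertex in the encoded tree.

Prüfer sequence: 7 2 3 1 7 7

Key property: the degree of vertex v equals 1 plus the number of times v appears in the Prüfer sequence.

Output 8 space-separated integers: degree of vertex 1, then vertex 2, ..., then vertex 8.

Answer: 2 2 2 1 1 1 4 1

Derivation:
p_1 = 7: count[7] becomes 1
p_2 = 2: count[2] becomes 1
p_3 = 3: count[3] becomes 1
p_4 = 1: count[1] becomes 1
p_5 = 7: count[7] becomes 2
p_6 = 7: count[7] becomes 3
Degrees (1 + count): deg[1]=1+1=2, deg[2]=1+1=2, deg[3]=1+1=2, deg[4]=1+0=1, deg[5]=1+0=1, deg[6]=1+0=1, deg[7]=1+3=4, deg[8]=1+0=1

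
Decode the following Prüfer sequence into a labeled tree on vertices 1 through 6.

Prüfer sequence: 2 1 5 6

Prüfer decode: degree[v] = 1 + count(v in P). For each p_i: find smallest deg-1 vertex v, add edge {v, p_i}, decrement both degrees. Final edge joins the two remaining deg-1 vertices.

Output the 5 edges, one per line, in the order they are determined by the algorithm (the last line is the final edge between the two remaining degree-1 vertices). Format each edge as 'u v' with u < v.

Answer: 2 3
1 2
1 5
4 6
5 6

Derivation:
Initial degrees: {1:2, 2:2, 3:1, 4:1, 5:2, 6:2}
Step 1: smallest deg-1 vertex = 3, p_1 = 2. Add edge {2,3}. Now deg[3]=0, deg[2]=1.
Step 2: smallest deg-1 vertex = 2, p_2 = 1. Add edge {1,2}. Now deg[2]=0, deg[1]=1.
Step 3: smallest deg-1 vertex = 1, p_3 = 5. Add edge {1,5}. Now deg[1]=0, deg[5]=1.
Step 4: smallest deg-1 vertex = 4, p_4 = 6. Add edge {4,6}. Now deg[4]=0, deg[6]=1.
Final: two remaining deg-1 vertices are 5, 6. Add edge {5,6}.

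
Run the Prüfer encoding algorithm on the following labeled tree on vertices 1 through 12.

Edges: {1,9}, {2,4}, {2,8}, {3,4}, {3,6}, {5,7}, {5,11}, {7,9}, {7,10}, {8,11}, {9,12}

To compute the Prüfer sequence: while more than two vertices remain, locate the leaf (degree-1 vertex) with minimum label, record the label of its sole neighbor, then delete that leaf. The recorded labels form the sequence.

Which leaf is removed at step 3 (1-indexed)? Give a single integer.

Step 1: current leaves = {1,6,10,12}. Remove leaf 1 (neighbor: 9).
Step 2: current leaves = {6,10,12}. Remove leaf 6 (neighbor: 3).
Step 3: current leaves = {3,10,12}. Remove leaf 3 (neighbor: 4).

Answer: 3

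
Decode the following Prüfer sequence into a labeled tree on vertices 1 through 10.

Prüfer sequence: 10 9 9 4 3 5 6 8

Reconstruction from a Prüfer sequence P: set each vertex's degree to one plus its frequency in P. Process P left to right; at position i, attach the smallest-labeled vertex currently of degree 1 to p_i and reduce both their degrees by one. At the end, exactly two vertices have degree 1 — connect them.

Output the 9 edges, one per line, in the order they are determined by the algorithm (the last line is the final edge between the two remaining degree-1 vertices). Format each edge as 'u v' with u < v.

Answer: 1 10
2 9
7 9
4 9
3 4
3 5
5 6
6 8
8 10

Derivation:
Initial degrees: {1:1, 2:1, 3:2, 4:2, 5:2, 6:2, 7:1, 8:2, 9:3, 10:2}
Step 1: smallest deg-1 vertex = 1, p_1 = 10. Add edge {1,10}. Now deg[1]=0, deg[10]=1.
Step 2: smallest deg-1 vertex = 2, p_2 = 9. Add edge {2,9}. Now deg[2]=0, deg[9]=2.
Step 3: smallest deg-1 vertex = 7, p_3 = 9. Add edge {7,9}. Now deg[7]=0, deg[9]=1.
Step 4: smallest deg-1 vertex = 9, p_4 = 4. Add edge {4,9}. Now deg[9]=0, deg[4]=1.
Step 5: smallest deg-1 vertex = 4, p_5 = 3. Add edge {3,4}. Now deg[4]=0, deg[3]=1.
Step 6: smallest deg-1 vertex = 3, p_6 = 5. Add edge {3,5}. Now deg[3]=0, deg[5]=1.
Step 7: smallest deg-1 vertex = 5, p_7 = 6. Add edge {5,6}. Now deg[5]=0, deg[6]=1.
Step 8: smallest deg-1 vertex = 6, p_8 = 8. Add edge {6,8}. Now deg[6]=0, deg[8]=1.
Final: two remaining deg-1 vertices are 8, 10. Add edge {8,10}.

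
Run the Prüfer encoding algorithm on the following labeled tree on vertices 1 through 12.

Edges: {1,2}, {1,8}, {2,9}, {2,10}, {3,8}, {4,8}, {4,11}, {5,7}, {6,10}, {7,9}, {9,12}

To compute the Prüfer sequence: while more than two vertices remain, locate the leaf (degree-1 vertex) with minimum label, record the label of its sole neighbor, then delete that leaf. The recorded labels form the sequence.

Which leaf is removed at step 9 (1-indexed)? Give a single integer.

Answer: 1

Derivation:
Step 1: current leaves = {3,5,6,11,12}. Remove leaf 3 (neighbor: 8).
Step 2: current leaves = {5,6,11,12}. Remove leaf 5 (neighbor: 7).
Step 3: current leaves = {6,7,11,12}. Remove leaf 6 (neighbor: 10).
Step 4: current leaves = {7,10,11,12}. Remove leaf 7 (neighbor: 9).
Step 5: current leaves = {10,11,12}. Remove leaf 10 (neighbor: 2).
Step 6: current leaves = {11,12}. Remove leaf 11 (neighbor: 4).
Step 7: current leaves = {4,12}. Remove leaf 4 (neighbor: 8).
Step 8: current leaves = {8,12}. Remove leaf 8 (neighbor: 1).
Step 9: current leaves = {1,12}. Remove leaf 1 (neighbor: 2).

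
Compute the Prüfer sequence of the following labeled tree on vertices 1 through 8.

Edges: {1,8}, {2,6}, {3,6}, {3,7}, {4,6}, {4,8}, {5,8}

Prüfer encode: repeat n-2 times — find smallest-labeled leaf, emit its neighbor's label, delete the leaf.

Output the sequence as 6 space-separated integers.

Answer: 8 6 8 3 6 4

Derivation:
Step 1: leaves = {1,2,5,7}. Remove smallest leaf 1, emit neighbor 8.
Step 2: leaves = {2,5,7}. Remove smallest leaf 2, emit neighbor 6.
Step 3: leaves = {5,7}. Remove smallest leaf 5, emit neighbor 8.
Step 4: leaves = {7,8}. Remove smallest leaf 7, emit neighbor 3.
Step 5: leaves = {3,8}. Remove smallest leaf 3, emit neighbor 6.
Step 6: leaves = {6,8}. Remove smallest leaf 6, emit neighbor 4.
Done: 2 vertices remain (4, 8). Sequence = [8 6 8 3 6 4]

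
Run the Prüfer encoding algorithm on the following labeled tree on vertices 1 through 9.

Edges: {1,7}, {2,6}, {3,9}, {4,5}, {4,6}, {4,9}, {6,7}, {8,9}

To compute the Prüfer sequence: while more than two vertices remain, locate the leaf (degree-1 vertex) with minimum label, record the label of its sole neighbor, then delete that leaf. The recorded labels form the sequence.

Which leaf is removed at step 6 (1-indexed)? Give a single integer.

Answer: 6

Derivation:
Step 1: current leaves = {1,2,3,5,8}. Remove leaf 1 (neighbor: 7).
Step 2: current leaves = {2,3,5,7,8}. Remove leaf 2 (neighbor: 6).
Step 3: current leaves = {3,5,7,8}. Remove leaf 3 (neighbor: 9).
Step 4: current leaves = {5,7,8}. Remove leaf 5 (neighbor: 4).
Step 5: current leaves = {7,8}. Remove leaf 7 (neighbor: 6).
Step 6: current leaves = {6,8}. Remove leaf 6 (neighbor: 4).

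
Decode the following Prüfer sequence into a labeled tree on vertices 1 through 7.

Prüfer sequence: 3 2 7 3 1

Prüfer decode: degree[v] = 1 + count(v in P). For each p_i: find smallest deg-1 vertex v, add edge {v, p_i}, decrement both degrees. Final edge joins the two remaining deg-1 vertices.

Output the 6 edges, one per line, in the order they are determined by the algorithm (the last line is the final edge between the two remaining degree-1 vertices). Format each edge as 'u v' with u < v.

Answer: 3 4
2 5
2 7
3 6
1 3
1 7

Derivation:
Initial degrees: {1:2, 2:2, 3:3, 4:1, 5:1, 6:1, 7:2}
Step 1: smallest deg-1 vertex = 4, p_1 = 3. Add edge {3,4}. Now deg[4]=0, deg[3]=2.
Step 2: smallest deg-1 vertex = 5, p_2 = 2. Add edge {2,5}. Now deg[5]=0, deg[2]=1.
Step 3: smallest deg-1 vertex = 2, p_3 = 7. Add edge {2,7}. Now deg[2]=0, deg[7]=1.
Step 4: smallest deg-1 vertex = 6, p_4 = 3. Add edge {3,6}. Now deg[6]=0, deg[3]=1.
Step 5: smallest deg-1 vertex = 3, p_5 = 1. Add edge {1,3}. Now deg[3]=0, deg[1]=1.
Final: two remaining deg-1 vertices are 1, 7. Add edge {1,7}.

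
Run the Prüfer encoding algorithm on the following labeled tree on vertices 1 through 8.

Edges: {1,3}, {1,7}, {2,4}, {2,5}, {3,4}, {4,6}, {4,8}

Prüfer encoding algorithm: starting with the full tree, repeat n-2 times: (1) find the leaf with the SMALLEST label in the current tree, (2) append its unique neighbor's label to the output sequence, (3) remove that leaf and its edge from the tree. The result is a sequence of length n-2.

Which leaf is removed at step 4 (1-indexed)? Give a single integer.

Answer: 7

Derivation:
Step 1: current leaves = {5,6,7,8}. Remove leaf 5 (neighbor: 2).
Step 2: current leaves = {2,6,7,8}. Remove leaf 2 (neighbor: 4).
Step 3: current leaves = {6,7,8}. Remove leaf 6 (neighbor: 4).
Step 4: current leaves = {7,8}. Remove leaf 7 (neighbor: 1).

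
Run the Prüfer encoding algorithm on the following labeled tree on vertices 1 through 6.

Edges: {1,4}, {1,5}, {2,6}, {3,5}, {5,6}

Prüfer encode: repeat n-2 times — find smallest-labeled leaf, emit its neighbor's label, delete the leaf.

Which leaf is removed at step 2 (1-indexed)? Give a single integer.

Step 1: current leaves = {2,3,4}. Remove leaf 2 (neighbor: 6).
Step 2: current leaves = {3,4,6}. Remove leaf 3 (neighbor: 5).

Answer: 3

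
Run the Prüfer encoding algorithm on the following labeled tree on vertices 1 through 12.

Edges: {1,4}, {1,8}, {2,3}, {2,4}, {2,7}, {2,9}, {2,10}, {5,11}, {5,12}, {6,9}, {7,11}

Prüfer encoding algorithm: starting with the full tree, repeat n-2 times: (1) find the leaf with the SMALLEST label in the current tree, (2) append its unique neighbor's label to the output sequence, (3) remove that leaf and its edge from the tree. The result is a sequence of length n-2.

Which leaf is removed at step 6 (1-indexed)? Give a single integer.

Answer: 9

Derivation:
Step 1: current leaves = {3,6,8,10,12}. Remove leaf 3 (neighbor: 2).
Step 2: current leaves = {6,8,10,12}. Remove leaf 6 (neighbor: 9).
Step 3: current leaves = {8,9,10,12}. Remove leaf 8 (neighbor: 1).
Step 4: current leaves = {1,9,10,12}. Remove leaf 1 (neighbor: 4).
Step 5: current leaves = {4,9,10,12}. Remove leaf 4 (neighbor: 2).
Step 6: current leaves = {9,10,12}. Remove leaf 9 (neighbor: 2).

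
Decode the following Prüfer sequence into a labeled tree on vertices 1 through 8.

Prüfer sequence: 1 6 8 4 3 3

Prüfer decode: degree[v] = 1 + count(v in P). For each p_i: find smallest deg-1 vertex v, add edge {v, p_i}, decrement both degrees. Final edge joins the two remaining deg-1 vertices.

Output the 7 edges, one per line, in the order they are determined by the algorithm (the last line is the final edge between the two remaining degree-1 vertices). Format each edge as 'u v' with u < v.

Initial degrees: {1:2, 2:1, 3:3, 4:2, 5:1, 6:2, 7:1, 8:2}
Step 1: smallest deg-1 vertex = 2, p_1 = 1. Add edge {1,2}. Now deg[2]=0, deg[1]=1.
Step 2: smallest deg-1 vertex = 1, p_2 = 6. Add edge {1,6}. Now deg[1]=0, deg[6]=1.
Step 3: smallest deg-1 vertex = 5, p_3 = 8. Add edge {5,8}. Now deg[5]=0, deg[8]=1.
Step 4: smallest deg-1 vertex = 6, p_4 = 4. Add edge {4,6}. Now deg[6]=0, deg[4]=1.
Step 5: smallest deg-1 vertex = 4, p_5 = 3. Add edge {3,4}. Now deg[4]=0, deg[3]=2.
Step 6: smallest deg-1 vertex = 7, p_6 = 3. Add edge {3,7}. Now deg[7]=0, deg[3]=1.
Final: two remaining deg-1 vertices are 3, 8. Add edge {3,8}.

Answer: 1 2
1 6
5 8
4 6
3 4
3 7
3 8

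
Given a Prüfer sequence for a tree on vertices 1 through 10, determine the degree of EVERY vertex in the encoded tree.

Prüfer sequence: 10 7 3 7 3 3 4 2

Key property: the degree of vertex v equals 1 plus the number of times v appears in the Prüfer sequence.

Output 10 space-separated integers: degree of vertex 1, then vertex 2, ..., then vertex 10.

p_1 = 10: count[10] becomes 1
p_2 = 7: count[7] becomes 1
p_3 = 3: count[3] becomes 1
p_4 = 7: count[7] becomes 2
p_5 = 3: count[3] becomes 2
p_6 = 3: count[3] becomes 3
p_7 = 4: count[4] becomes 1
p_8 = 2: count[2] becomes 1
Degrees (1 + count): deg[1]=1+0=1, deg[2]=1+1=2, deg[3]=1+3=4, deg[4]=1+1=2, deg[5]=1+0=1, deg[6]=1+0=1, deg[7]=1+2=3, deg[8]=1+0=1, deg[9]=1+0=1, deg[10]=1+1=2

Answer: 1 2 4 2 1 1 3 1 1 2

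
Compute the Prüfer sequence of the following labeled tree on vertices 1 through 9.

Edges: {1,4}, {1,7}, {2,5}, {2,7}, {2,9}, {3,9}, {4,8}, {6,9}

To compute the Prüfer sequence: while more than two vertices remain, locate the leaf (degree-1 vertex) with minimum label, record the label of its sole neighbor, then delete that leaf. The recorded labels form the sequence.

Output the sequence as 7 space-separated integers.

Answer: 9 2 9 4 1 7 2

Derivation:
Step 1: leaves = {3,5,6,8}. Remove smallest leaf 3, emit neighbor 9.
Step 2: leaves = {5,6,8}. Remove smallest leaf 5, emit neighbor 2.
Step 3: leaves = {6,8}. Remove smallest leaf 6, emit neighbor 9.
Step 4: leaves = {8,9}. Remove smallest leaf 8, emit neighbor 4.
Step 5: leaves = {4,9}. Remove smallest leaf 4, emit neighbor 1.
Step 6: leaves = {1,9}. Remove smallest leaf 1, emit neighbor 7.
Step 7: leaves = {7,9}. Remove smallest leaf 7, emit neighbor 2.
Done: 2 vertices remain (2, 9). Sequence = [9 2 9 4 1 7 2]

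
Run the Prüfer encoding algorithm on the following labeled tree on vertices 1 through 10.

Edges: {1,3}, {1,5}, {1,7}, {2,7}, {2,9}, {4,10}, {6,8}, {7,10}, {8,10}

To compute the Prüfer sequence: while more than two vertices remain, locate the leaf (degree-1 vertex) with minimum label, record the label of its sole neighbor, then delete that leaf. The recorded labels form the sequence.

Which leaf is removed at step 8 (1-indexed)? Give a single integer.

Step 1: current leaves = {3,4,5,6,9}. Remove leaf 3 (neighbor: 1).
Step 2: current leaves = {4,5,6,9}. Remove leaf 4 (neighbor: 10).
Step 3: current leaves = {5,6,9}. Remove leaf 5 (neighbor: 1).
Step 4: current leaves = {1,6,9}. Remove leaf 1 (neighbor: 7).
Step 5: current leaves = {6,9}. Remove leaf 6 (neighbor: 8).
Step 6: current leaves = {8,9}. Remove leaf 8 (neighbor: 10).
Step 7: current leaves = {9,10}. Remove leaf 9 (neighbor: 2).
Step 8: current leaves = {2,10}. Remove leaf 2 (neighbor: 7).

Answer: 2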